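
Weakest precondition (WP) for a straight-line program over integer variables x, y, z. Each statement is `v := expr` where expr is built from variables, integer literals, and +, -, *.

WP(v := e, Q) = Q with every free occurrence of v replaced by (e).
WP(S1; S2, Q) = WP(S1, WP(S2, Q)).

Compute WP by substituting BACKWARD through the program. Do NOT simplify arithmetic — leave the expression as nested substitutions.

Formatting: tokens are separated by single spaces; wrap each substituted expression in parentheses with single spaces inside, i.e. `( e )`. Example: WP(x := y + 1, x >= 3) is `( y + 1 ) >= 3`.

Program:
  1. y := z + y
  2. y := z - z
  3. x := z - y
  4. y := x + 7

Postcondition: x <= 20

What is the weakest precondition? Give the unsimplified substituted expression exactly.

post: x <= 20
stmt 4: y := x + 7  -- replace 0 occurrence(s) of y with (x + 7)
  => x <= 20
stmt 3: x := z - y  -- replace 1 occurrence(s) of x with (z - y)
  => ( z - y ) <= 20
stmt 2: y := z - z  -- replace 1 occurrence(s) of y with (z - z)
  => ( z - ( z - z ) ) <= 20
stmt 1: y := z + y  -- replace 0 occurrence(s) of y with (z + y)
  => ( z - ( z - z ) ) <= 20

Answer: ( z - ( z - z ) ) <= 20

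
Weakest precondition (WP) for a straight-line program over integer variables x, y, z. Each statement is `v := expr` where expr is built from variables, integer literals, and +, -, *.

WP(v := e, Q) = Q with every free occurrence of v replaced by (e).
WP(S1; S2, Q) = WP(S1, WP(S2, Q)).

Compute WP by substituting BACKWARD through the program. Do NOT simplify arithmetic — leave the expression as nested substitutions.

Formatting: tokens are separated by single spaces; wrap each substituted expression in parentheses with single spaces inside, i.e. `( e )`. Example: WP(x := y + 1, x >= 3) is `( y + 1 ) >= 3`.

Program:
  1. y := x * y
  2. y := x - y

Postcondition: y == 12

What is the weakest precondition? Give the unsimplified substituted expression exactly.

post: y == 12
stmt 2: y := x - y  -- replace 1 occurrence(s) of y with (x - y)
  => ( x - y ) == 12
stmt 1: y := x * y  -- replace 1 occurrence(s) of y with (x * y)
  => ( x - ( x * y ) ) == 12

Answer: ( x - ( x * y ) ) == 12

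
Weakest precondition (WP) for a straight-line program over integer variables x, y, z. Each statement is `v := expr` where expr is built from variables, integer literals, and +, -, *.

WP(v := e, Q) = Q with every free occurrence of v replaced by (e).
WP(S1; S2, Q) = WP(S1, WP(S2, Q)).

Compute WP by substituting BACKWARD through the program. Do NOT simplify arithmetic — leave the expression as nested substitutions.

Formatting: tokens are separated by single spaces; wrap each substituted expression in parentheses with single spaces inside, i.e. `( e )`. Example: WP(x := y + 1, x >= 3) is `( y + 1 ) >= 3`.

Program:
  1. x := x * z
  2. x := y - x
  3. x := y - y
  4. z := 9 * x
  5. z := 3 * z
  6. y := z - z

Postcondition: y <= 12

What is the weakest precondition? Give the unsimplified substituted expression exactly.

Answer: ( ( 3 * ( 9 * ( y - y ) ) ) - ( 3 * ( 9 * ( y - y ) ) ) ) <= 12

Derivation:
post: y <= 12
stmt 6: y := z - z  -- replace 1 occurrence(s) of y with (z - z)
  => ( z - z ) <= 12
stmt 5: z := 3 * z  -- replace 2 occurrence(s) of z with (3 * z)
  => ( ( 3 * z ) - ( 3 * z ) ) <= 12
stmt 4: z := 9 * x  -- replace 2 occurrence(s) of z with (9 * x)
  => ( ( 3 * ( 9 * x ) ) - ( 3 * ( 9 * x ) ) ) <= 12
stmt 3: x := y - y  -- replace 2 occurrence(s) of x with (y - y)
  => ( ( 3 * ( 9 * ( y - y ) ) ) - ( 3 * ( 9 * ( y - y ) ) ) ) <= 12
stmt 2: x := y - x  -- replace 0 occurrence(s) of x with (y - x)
  => ( ( 3 * ( 9 * ( y - y ) ) ) - ( 3 * ( 9 * ( y - y ) ) ) ) <= 12
stmt 1: x := x * z  -- replace 0 occurrence(s) of x with (x * z)
  => ( ( 3 * ( 9 * ( y - y ) ) ) - ( 3 * ( 9 * ( y - y ) ) ) ) <= 12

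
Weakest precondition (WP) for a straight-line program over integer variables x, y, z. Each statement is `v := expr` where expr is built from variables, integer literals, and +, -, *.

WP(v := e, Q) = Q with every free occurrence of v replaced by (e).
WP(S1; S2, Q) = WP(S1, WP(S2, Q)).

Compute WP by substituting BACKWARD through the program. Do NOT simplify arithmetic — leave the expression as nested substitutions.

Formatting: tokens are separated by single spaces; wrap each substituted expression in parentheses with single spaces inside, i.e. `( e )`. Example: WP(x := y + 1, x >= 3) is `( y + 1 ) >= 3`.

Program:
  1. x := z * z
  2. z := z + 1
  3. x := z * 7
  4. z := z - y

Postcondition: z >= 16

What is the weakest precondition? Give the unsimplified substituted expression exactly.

Answer: ( ( z + 1 ) - y ) >= 16

Derivation:
post: z >= 16
stmt 4: z := z - y  -- replace 1 occurrence(s) of z with (z - y)
  => ( z - y ) >= 16
stmt 3: x := z * 7  -- replace 0 occurrence(s) of x with (z * 7)
  => ( z - y ) >= 16
stmt 2: z := z + 1  -- replace 1 occurrence(s) of z with (z + 1)
  => ( ( z + 1 ) - y ) >= 16
stmt 1: x := z * z  -- replace 0 occurrence(s) of x with (z * z)
  => ( ( z + 1 ) - y ) >= 16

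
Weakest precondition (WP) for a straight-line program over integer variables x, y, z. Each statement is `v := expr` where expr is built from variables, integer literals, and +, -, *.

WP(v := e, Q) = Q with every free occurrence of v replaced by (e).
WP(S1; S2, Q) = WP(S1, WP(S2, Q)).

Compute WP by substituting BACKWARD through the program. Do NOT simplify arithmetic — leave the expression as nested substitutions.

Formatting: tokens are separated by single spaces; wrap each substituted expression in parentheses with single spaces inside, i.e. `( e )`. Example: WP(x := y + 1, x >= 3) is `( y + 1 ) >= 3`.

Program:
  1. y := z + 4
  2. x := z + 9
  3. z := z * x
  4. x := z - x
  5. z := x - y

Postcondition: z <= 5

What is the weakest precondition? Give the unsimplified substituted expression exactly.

post: z <= 5
stmt 5: z := x - y  -- replace 1 occurrence(s) of z with (x - y)
  => ( x - y ) <= 5
stmt 4: x := z - x  -- replace 1 occurrence(s) of x with (z - x)
  => ( ( z - x ) - y ) <= 5
stmt 3: z := z * x  -- replace 1 occurrence(s) of z with (z * x)
  => ( ( ( z * x ) - x ) - y ) <= 5
stmt 2: x := z + 9  -- replace 2 occurrence(s) of x with (z + 9)
  => ( ( ( z * ( z + 9 ) ) - ( z + 9 ) ) - y ) <= 5
stmt 1: y := z + 4  -- replace 1 occurrence(s) of y with (z + 4)
  => ( ( ( z * ( z + 9 ) ) - ( z + 9 ) ) - ( z + 4 ) ) <= 5

Answer: ( ( ( z * ( z + 9 ) ) - ( z + 9 ) ) - ( z + 4 ) ) <= 5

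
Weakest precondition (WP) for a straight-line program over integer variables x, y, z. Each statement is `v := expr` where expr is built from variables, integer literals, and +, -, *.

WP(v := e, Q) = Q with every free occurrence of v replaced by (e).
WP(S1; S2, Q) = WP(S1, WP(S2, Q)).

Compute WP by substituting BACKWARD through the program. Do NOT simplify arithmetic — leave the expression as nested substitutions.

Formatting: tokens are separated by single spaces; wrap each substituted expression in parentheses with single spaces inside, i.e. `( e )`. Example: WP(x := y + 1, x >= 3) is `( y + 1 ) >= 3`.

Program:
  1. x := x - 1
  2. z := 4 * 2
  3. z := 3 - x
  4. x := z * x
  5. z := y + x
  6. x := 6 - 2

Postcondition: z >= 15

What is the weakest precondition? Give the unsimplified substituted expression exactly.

post: z >= 15
stmt 6: x := 6 - 2  -- replace 0 occurrence(s) of x with (6 - 2)
  => z >= 15
stmt 5: z := y + x  -- replace 1 occurrence(s) of z with (y + x)
  => ( y + x ) >= 15
stmt 4: x := z * x  -- replace 1 occurrence(s) of x with (z * x)
  => ( y + ( z * x ) ) >= 15
stmt 3: z := 3 - x  -- replace 1 occurrence(s) of z with (3 - x)
  => ( y + ( ( 3 - x ) * x ) ) >= 15
stmt 2: z := 4 * 2  -- replace 0 occurrence(s) of z with (4 * 2)
  => ( y + ( ( 3 - x ) * x ) ) >= 15
stmt 1: x := x - 1  -- replace 2 occurrence(s) of x with (x - 1)
  => ( y + ( ( 3 - ( x - 1 ) ) * ( x - 1 ) ) ) >= 15

Answer: ( y + ( ( 3 - ( x - 1 ) ) * ( x - 1 ) ) ) >= 15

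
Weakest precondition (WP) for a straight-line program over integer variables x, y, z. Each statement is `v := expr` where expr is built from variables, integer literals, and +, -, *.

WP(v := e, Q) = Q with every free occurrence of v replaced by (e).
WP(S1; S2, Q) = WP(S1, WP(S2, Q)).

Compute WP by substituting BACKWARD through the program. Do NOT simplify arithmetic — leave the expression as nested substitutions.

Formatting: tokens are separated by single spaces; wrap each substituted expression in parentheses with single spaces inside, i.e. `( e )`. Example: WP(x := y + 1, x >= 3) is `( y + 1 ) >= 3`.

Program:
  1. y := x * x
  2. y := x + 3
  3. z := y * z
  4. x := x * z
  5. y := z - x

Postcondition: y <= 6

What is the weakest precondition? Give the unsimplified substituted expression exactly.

post: y <= 6
stmt 5: y := z - x  -- replace 1 occurrence(s) of y with (z - x)
  => ( z - x ) <= 6
stmt 4: x := x * z  -- replace 1 occurrence(s) of x with (x * z)
  => ( z - ( x * z ) ) <= 6
stmt 3: z := y * z  -- replace 2 occurrence(s) of z with (y * z)
  => ( ( y * z ) - ( x * ( y * z ) ) ) <= 6
stmt 2: y := x + 3  -- replace 2 occurrence(s) of y with (x + 3)
  => ( ( ( x + 3 ) * z ) - ( x * ( ( x + 3 ) * z ) ) ) <= 6
stmt 1: y := x * x  -- replace 0 occurrence(s) of y with (x * x)
  => ( ( ( x + 3 ) * z ) - ( x * ( ( x + 3 ) * z ) ) ) <= 6

Answer: ( ( ( x + 3 ) * z ) - ( x * ( ( x + 3 ) * z ) ) ) <= 6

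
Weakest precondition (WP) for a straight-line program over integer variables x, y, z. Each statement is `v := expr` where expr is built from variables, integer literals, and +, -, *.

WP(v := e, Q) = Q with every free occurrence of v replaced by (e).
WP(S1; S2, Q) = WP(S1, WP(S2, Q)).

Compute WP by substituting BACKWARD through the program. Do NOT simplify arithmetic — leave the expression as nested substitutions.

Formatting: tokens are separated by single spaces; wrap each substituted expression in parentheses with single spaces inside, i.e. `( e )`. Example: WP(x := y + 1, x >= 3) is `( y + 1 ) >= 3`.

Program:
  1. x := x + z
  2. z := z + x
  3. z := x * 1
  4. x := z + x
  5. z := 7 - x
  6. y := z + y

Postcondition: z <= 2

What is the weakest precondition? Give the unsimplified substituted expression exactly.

Answer: ( 7 - ( ( ( x + z ) * 1 ) + ( x + z ) ) ) <= 2

Derivation:
post: z <= 2
stmt 6: y := z + y  -- replace 0 occurrence(s) of y with (z + y)
  => z <= 2
stmt 5: z := 7 - x  -- replace 1 occurrence(s) of z with (7 - x)
  => ( 7 - x ) <= 2
stmt 4: x := z + x  -- replace 1 occurrence(s) of x with (z + x)
  => ( 7 - ( z + x ) ) <= 2
stmt 3: z := x * 1  -- replace 1 occurrence(s) of z with (x * 1)
  => ( 7 - ( ( x * 1 ) + x ) ) <= 2
stmt 2: z := z + x  -- replace 0 occurrence(s) of z with (z + x)
  => ( 7 - ( ( x * 1 ) + x ) ) <= 2
stmt 1: x := x + z  -- replace 2 occurrence(s) of x with (x + z)
  => ( 7 - ( ( ( x + z ) * 1 ) + ( x + z ) ) ) <= 2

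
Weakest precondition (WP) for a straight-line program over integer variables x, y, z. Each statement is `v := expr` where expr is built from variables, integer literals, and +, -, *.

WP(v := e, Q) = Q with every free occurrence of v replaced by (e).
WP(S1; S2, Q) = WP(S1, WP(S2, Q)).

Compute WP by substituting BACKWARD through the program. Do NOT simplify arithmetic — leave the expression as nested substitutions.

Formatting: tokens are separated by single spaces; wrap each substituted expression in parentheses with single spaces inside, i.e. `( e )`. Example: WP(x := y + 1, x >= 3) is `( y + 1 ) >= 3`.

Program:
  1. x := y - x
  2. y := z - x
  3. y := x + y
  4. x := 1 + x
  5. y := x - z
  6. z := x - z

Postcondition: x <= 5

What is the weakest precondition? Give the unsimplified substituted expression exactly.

post: x <= 5
stmt 6: z := x - z  -- replace 0 occurrence(s) of z with (x - z)
  => x <= 5
stmt 5: y := x - z  -- replace 0 occurrence(s) of y with (x - z)
  => x <= 5
stmt 4: x := 1 + x  -- replace 1 occurrence(s) of x with (1 + x)
  => ( 1 + x ) <= 5
stmt 3: y := x + y  -- replace 0 occurrence(s) of y with (x + y)
  => ( 1 + x ) <= 5
stmt 2: y := z - x  -- replace 0 occurrence(s) of y with (z - x)
  => ( 1 + x ) <= 5
stmt 1: x := y - x  -- replace 1 occurrence(s) of x with (y - x)
  => ( 1 + ( y - x ) ) <= 5

Answer: ( 1 + ( y - x ) ) <= 5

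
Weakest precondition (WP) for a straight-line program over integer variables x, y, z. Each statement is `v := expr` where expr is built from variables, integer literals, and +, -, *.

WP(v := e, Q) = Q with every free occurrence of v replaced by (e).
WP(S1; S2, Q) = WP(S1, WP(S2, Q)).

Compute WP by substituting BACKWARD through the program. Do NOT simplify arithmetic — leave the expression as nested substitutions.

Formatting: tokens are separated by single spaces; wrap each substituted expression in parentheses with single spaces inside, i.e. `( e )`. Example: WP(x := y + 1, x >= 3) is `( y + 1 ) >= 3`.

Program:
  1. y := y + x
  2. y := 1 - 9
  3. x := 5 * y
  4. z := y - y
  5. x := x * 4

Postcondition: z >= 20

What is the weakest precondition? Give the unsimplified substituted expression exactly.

post: z >= 20
stmt 5: x := x * 4  -- replace 0 occurrence(s) of x with (x * 4)
  => z >= 20
stmt 4: z := y - y  -- replace 1 occurrence(s) of z with (y - y)
  => ( y - y ) >= 20
stmt 3: x := 5 * y  -- replace 0 occurrence(s) of x with (5 * y)
  => ( y - y ) >= 20
stmt 2: y := 1 - 9  -- replace 2 occurrence(s) of y with (1 - 9)
  => ( ( 1 - 9 ) - ( 1 - 9 ) ) >= 20
stmt 1: y := y + x  -- replace 0 occurrence(s) of y with (y + x)
  => ( ( 1 - 9 ) - ( 1 - 9 ) ) >= 20

Answer: ( ( 1 - 9 ) - ( 1 - 9 ) ) >= 20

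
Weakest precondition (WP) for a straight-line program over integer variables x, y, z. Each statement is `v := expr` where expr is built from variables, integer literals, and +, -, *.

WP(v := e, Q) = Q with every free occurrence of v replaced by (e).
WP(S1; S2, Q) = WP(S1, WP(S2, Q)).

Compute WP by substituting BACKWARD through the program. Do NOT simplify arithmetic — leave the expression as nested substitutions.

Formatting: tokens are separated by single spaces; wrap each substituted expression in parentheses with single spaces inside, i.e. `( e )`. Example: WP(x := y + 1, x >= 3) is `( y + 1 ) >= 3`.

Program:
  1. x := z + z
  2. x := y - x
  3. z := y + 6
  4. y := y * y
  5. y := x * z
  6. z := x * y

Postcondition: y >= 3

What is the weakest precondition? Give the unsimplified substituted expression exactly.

post: y >= 3
stmt 6: z := x * y  -- replace 0 occurrence(s) of z with (x * y)
  => y >= 3
stmt 5: y := x * z  -- replace 1 occurrence(s) of y with (x * z)
  => ( x * z ) >= 3
stmt 4: y := y * y  -- replace 0 occurrence(s) of y with (y * y)
  => ( x * z ) >= 3
stmt 3: z := y + 6  -- replace 1 occurrence(s) of z with (y + 6)
  => ( x * ( y + 6 ) ) >= 3
stmt 2: x := y - x  -- replace 1 occurrence(s) of x with (y - x)
  => ( ( y - x ) * ( y + 6 ) ) >= 3
stmt 1: x := z + z  -- replace 1 occurrence(s) of x with (z + z)
  => ( ( y - ( z + z ) ) * ( y + 6 ) ) >= 3

Answer: ( ( y - ( z + z ) ) * ( y + 6 ) ) >= 3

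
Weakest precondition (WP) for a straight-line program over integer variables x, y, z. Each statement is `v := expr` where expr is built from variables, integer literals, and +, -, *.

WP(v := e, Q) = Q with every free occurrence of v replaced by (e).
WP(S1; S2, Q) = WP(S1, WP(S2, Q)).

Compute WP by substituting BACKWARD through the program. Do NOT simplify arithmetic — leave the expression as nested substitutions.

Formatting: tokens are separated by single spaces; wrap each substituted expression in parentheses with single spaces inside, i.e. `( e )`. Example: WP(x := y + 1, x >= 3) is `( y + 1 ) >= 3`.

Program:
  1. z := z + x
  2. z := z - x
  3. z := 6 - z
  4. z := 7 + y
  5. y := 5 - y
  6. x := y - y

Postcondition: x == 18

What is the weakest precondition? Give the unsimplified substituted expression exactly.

post: x == 18
stmt 6: x := y - y  -- replace 1 occurrence(s) of x with (y - y)
  => ( y - y ) == 18
stmt 5: y := 5 - y  -- replace 2 occurrence(s) of y with (5 - y)
  => ( ( 5 - y ) - ( 5 - y ) ) == 18
stmt 4: z := 7 + y  -- replace 0 occurrence(s) of z with (7 + y)
  => ( ( 5 - y ) - ( 5 - y ) ) == 18
stmt 3: z := 6 - z  -- replace 0 occurrence(s) of z with (6 - z)
  => ( ( 5 - y ) - ( 5 - y ) ) == 18
stmt 2: z := z - x  -- replace 0 occurrence(s) of z with (z - x)
  => ( ( 5 - y ) - ( 5 - y ) ) == 18
stmt 1: z := z + x  -- replace 0 occurrence(s) of z with (z + x)
  => ( ( 5 - y ) - ( 5 - y ) ) == 18

Answer: ( ( 5 - y ) - ( 5 - y ) ) == 18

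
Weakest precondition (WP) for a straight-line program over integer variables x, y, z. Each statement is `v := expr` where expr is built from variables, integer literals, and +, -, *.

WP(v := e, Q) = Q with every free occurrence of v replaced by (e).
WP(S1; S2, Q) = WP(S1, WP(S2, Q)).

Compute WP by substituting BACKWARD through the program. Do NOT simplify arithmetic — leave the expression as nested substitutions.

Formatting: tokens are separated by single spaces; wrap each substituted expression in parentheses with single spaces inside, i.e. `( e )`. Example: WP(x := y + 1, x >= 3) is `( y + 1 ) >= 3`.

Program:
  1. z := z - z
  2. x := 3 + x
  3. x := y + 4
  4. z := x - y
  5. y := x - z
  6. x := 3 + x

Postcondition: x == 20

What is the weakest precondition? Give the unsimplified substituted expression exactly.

Answer: ( 3 + ( y + 4 ) ) == 20

Derivation:
post: x == 20
stmt 6: x := 3 + x  -- replace 1 occurrence(s) of x with (3 + x)
  => ( 3 + x ) == 20
stmt 5: y := x - z  -- replace 0 occurrence(s) of y with (x - z)
  => ( 3 + x ) == 20
stmt 4: z := x - y  -- replace 0 occurrence(s) of z with (x - y)
  => ( 3 + x ) == 20
stmt 3: x := y + 4  -- replace 1 occurrence(s) of x with (y + 4)
  => ( 3 + ( y + 4 ) ) == 20
stmt 2: x := 3 + x  -- replace 0 occurrence(s) of x with (3 + x)
  => ( 3 + ( y + 4 ) ) == 20
stmt 1: z := z - z  -- replace 0 occurrence(s) of z with (z - z)
  => ( 3 + ( y + 4 ) ) == 20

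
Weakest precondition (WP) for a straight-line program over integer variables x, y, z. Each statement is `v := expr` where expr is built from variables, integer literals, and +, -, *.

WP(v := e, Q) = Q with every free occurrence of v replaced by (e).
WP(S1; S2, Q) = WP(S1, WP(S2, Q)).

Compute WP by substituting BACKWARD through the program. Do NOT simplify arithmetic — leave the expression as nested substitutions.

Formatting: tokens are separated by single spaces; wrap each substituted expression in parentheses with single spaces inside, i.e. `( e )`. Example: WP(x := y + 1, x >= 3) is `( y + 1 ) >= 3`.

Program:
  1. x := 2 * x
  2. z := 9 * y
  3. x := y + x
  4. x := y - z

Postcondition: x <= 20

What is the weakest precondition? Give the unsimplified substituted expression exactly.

Answer: ( y - ( 9 * y ) ) <= 20

Derivation:
post: x <= 20
stmt 4: x := y - z  -- replace 1 occurrence(s) of x with (y - z)
  => ( y - z ) <= 20
stmt 3: x := y + x  -- replace 0 occurrence(s) of x with (y + x)
  => ( y - z ) <= 20
stmt 2: z := 9 * y  -- replace 1 occurrence(s) of z with (9 * y)
  => ( y - ( 9 * y ) ) <= 20
stmt 1: x := 2 * x  -- replace 0 occurrence(s) of x with (2 * x)
  => ( y - ( 9 * y ) ) <= 20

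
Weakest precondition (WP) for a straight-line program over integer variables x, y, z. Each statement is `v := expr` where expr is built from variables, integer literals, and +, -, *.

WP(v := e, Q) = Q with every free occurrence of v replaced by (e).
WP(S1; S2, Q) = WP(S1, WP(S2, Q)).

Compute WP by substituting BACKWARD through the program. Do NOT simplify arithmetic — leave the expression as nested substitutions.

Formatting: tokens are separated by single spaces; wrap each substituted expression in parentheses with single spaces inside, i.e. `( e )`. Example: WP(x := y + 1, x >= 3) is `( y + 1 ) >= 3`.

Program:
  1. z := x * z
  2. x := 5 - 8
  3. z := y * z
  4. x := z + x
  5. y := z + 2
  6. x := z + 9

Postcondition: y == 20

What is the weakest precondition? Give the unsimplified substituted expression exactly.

post: y == 20
stmt 6: x := z + 9  -- replace 0 occurrence(s) of x with (z + 9)
  => y == 20
stmt 5: y := z + 2  -- replace 1 occurrence(s) of y with (z + 2)
  => ( z + 2 ) == 20
stmt 4: x := z + x  -- replace 0 occurrence(s) of x with (z + x)
  => ( z + 2 ) == 20
stmt 3: z := y * z  -- replace 1 occurrence(s) of z with (y * z)
  => ( ( y * z ) + 2 ) == 20
stmt 2: x := 5 - 8  -- replace 0 occurrence(s) of x with (5 - 8)
  => ( ( y * z ) + 2 ) == 20
stmt 1: z := x * z  -- replace 1 occurrence(s) of z with (x * z)
  => ( ( y * ( x * z ) ) + 2 ) == 20

Answer: ( ( y * ( x * z ) ) + 2 ) == 20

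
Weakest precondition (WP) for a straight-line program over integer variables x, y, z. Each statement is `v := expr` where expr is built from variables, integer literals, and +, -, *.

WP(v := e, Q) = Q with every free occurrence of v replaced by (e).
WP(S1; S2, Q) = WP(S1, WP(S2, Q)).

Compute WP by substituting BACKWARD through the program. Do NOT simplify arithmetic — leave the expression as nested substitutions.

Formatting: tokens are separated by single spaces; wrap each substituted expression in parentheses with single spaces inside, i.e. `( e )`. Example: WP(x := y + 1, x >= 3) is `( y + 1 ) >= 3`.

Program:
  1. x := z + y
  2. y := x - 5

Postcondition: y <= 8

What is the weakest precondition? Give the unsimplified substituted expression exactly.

post: y <= 8
stmt 2: y := x - 5  -- replace 1 occurrence(s) of y with (x - 5)
  => ( x - 5 ) <= 8
stmt 1: x := z + y  -- replace 1 occurrence(s) of x with (z + y)
  => ( ( z + y ) - 5 ) <= 8

Answer: ( ( z + y ) - 5 ) <= 8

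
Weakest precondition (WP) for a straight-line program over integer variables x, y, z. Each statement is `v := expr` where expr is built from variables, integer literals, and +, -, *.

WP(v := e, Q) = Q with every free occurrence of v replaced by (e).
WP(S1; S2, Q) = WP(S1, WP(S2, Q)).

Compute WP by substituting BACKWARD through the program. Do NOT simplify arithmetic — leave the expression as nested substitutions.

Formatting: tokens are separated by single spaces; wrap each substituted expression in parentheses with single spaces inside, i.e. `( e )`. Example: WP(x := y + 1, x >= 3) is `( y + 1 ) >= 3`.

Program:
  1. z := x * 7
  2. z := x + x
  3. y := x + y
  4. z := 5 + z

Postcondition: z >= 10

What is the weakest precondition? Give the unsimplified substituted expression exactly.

post: z >= 10
stmt 4: z := 5 + z  -- replace 1 occurrence(s) of z with (5 + z)
  => ( 5 + z ) >= 10
stmt 3: y := x + y  -- replace 0 occurrence(s) of y with (x + y)
  => ( 5 + z ) >= 10
stmt 2: z := x + x  -- replace 1 occurrence(s) of z with (x + x)
  => ( 5 + ( x + x ) ) >= 10
stmt 1: z := x * 7  -- replace 0 occurrence(s) of z with (x * 7)
  => ( 5 + ( x + x ) ) >= 10

Answer: ( 5 + ( x + x ) ) >= 10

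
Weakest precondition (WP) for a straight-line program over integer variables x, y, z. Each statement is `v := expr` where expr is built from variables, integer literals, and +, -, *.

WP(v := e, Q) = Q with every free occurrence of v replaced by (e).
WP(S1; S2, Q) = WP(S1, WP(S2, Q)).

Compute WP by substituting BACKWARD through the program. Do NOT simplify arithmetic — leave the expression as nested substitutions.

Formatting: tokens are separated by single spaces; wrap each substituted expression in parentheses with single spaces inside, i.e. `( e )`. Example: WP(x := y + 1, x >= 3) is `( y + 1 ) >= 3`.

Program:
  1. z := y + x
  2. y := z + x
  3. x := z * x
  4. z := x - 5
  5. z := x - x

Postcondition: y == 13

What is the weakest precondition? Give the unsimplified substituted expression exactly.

post: y == 13
stmt 5: z := x - x  -- replace 0 occurrence(s) of z with (x - x)
  => y == 13
stmt 4: z := x - 5  -- replace 0 occurrence(s) of z with (x - 5)
  => y == 13
stmt 3: x := z * x  -- replace 0 occurrence(s) of x with (z * x)
  => y == 13
stmt 2: y := z + x  -- replace 1 occurrence(s) of y with (z + x)
  => ( z + x ) == 13
stmt 1: z := y + x  -- replace 1 occurrence(s) of z with (y + x)
  => ( ( y + x ) + x ) == 13

Answer: ( ( y + x ) + x ) == 13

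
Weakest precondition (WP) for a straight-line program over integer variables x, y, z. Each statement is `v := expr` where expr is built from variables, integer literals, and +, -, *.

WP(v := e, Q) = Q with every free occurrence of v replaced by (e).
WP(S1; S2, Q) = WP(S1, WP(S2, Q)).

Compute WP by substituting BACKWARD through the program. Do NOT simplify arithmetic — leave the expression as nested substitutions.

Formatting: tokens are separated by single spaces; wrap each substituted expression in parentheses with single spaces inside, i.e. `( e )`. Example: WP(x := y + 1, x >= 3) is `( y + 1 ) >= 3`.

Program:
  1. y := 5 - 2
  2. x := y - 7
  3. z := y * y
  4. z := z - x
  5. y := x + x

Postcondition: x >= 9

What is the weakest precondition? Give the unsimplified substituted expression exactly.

post: x >= 9
stmt 5: y := x + x  -- replace 0 occurrence(s) of y with (x + x)
  => x >= 9
stmt 4: z := z - x  -- replace 0 occurrence(s) of z with (z - x)
  => x >= 9
stmt 3: z := y * y  -- replace 0 occurrence(s) of z with (y * y)
  => x >= 9
stmt 2: x := y - 7  -- replace 1 occurrence(s) of x with (y - 7)
  => ( y - 7 ) >= 9
stmt 1: y := 5 - 2  -- replace 1 occurrence(s) of y with (5 - 2)
  => ( ( 5 - 2 ) - 7 ) >= 9

Answer: ( ( 5 - 2 ) - 7 ) >= 9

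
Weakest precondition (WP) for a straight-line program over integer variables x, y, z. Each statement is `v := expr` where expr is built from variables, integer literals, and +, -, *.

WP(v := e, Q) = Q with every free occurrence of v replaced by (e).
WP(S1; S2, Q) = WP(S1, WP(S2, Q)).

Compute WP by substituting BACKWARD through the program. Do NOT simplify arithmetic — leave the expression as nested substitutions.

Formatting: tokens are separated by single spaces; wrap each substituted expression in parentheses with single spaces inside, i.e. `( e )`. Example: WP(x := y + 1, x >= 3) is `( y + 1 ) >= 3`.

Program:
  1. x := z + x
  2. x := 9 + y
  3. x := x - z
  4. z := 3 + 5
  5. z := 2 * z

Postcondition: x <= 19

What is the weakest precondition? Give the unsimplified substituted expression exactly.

post: x <= 19
stmt 5: z := 2 * z  -- replace 0 occurrence(s) of z with (2 * z)
  => x <= 19
stmt 4: z := 3 + 5  -- replace 0 occurrence(s) of z with (3 + 5)
  => x <= 19
stmt 3: x := x - z  -- replace 1 occurrence(s) of x with (x - z)
  => ( x - z ) <= 19
stmt 2: x := 9 + y  -- replace 1 occurrence(s) of x with (9 + y)
  => ( ( 9 + y ) - z ) <= 19
stmt 1: x := z + x  -- replace 0 occurrence(s) of x with (z + x)
  => ( ( 9 + y ) - z ) <= 19

Answer: ( ( 9 + y ) - z ) <= 19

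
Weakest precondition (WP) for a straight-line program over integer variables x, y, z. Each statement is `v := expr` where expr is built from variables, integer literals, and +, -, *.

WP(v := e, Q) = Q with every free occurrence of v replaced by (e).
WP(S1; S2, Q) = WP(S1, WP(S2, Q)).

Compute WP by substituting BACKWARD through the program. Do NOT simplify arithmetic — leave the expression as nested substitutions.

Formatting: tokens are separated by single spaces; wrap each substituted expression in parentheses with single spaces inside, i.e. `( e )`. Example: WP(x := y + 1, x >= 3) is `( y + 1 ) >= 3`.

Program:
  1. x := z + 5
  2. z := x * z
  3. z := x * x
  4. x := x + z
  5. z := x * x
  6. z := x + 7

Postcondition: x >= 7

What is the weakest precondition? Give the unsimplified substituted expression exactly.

post: x >= 7
stmt 6: z := x + 7  -- replace 0 occurrence(s) of z with (x + 7)
  => x >= 7
stmt 5: z := x * x  -- replace 0 occurrence(s) of z with (x * x)
  => x >= 7
stmt 4: x := x + z  -- replace 1 occurrence(s) of x with (x + z)
  => ( x + z ) >= 7
stmt 3: z := x * x  -- replace 1 occurrence(s) of z with (x * x)
  => ( x + ( x * x ) ) >= 7
stmt 2: z := x * z  -- replace 0 occurrence(s) of z with (x * z)
  => ( x + ( x * x ) ) >= 7
stmt 1: x := z + 5  -- replace 3 occurrence(s) of x with (z + 5)
  => ( ( z + 5 ) + ( ( z + 5 ) * ( z + 5 ) ) ) >= 7

Answer: ( ( z + 5 ) + ( ( z + 5 ) * ( z + 5 ) ) ) >= 7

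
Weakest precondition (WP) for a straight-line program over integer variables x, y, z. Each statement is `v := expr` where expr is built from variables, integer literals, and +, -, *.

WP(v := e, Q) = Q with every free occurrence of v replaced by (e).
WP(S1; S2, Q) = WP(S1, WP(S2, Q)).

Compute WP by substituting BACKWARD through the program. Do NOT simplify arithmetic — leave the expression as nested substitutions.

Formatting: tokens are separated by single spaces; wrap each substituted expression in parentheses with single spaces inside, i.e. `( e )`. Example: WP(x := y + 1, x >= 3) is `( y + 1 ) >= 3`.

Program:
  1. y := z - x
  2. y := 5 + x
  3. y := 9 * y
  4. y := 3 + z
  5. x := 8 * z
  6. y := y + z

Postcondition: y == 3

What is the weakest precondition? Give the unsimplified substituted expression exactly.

post: y == 3
stmt 6: y := y + z  -- replace 1 occurrence(s) of y with (y + z)
  => ( y + z ) == 3
stmt 5: x := 8 * z  -- replace 0 occurrence(s) of x with (8 * z)
  => ( y + z ) == 3
stmt 4: y := 3 + z  -- replace 1 occurrence(s) of y with (3 + z)
  => ( ( 3 + z ) + z ) == 3
stmt 3: y := 9 * y  -- replace 0 occurrence(s) of y with (9 * y)
  => ( ( 3 + z ) + z ) == 3
stmt 2: y := 5 + x  -- replace 0 occurrence(s) of y with (5 + x)
  => ( ( 3 + z ) + z ) == 3
stmt 1: y := z - x  -- replace 0 occurrence(s) of y with (z - x)
  => ( ( 3 + z ) + z ) == 3

Answer: ( ( 3 + z ) + z ) == 3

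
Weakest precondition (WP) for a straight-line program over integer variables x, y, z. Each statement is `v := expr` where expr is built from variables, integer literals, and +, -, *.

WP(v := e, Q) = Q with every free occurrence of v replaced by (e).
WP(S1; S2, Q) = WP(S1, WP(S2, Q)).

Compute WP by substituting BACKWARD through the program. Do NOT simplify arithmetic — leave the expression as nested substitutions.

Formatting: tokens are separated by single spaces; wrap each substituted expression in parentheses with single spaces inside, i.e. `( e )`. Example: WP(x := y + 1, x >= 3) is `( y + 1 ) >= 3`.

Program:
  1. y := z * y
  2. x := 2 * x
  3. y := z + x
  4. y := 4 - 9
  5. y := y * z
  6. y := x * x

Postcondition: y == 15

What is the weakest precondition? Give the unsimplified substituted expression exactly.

Answer: ( ( 2 * x ) * ( 2 * x ) ) == 15

Derivation:
post: y == 15
stmt 6: y := x * x  -- replace 1 occurrence(s) of y with (x * x)
  => ( x * x ) == 15
stmt 5: y := y * z  -- replace 0 occurrence(s) of y with (y * z)
  => ( x * x ) == 15
stmt 4: y := 4 - 9  -- replace 0 occurrence(s) of y with (4 - 9)
  => ( x * x ) == 15
stmt 3: y := z + x  -- replace 0 occurrence(s) of y with (z + x)
  => ( x * x ) == 15
stmt 2: x := 2 * x  -- replace 2 occurrence(s) of x with (2 * x)
  => ( ( 2 * x ) * ( 2 * x ) ) == 15
stmt 1: y := z * y  -- replace 0 occurrence(s) of y with (z * y)
  => ( ( 2 * x ) * ( 2 * x ) ) == 15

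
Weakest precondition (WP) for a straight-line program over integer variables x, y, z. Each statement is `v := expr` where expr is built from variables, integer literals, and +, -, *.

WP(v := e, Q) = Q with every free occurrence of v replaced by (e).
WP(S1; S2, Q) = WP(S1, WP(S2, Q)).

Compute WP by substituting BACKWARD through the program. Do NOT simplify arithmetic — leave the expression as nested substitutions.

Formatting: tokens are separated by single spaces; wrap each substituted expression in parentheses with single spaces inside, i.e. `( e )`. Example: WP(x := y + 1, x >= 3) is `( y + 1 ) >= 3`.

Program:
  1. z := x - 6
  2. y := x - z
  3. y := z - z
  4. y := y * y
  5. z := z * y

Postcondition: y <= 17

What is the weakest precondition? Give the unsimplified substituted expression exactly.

Answer: ( ( ( x - 6 ) - ( x - 6 ) ) * ( ( x - 6 ) - ( x - 6 ) ) ) <= 17

Derivation:
post: y <= 17
stmt 5: z := z * y  -- replace 0 occurrence(s) of z with (z * y)
  => y <= 17
stmt 4: y := y * y  -- replace 1 occurrence(s) of y with (y * y)
  => ( y * y ) <= 17
stmt 3: y := z - z  -- replace 2 occurrence(s) of y with (z - z)
  => ( ( z - z ) * ( z - z ) ) <= 17
stmt 2: y := x - z  -- replace 0 occurrence(s) of y with (x - z)
  => ( ( z - z ) * ( z - z ) ) <= 17
stmt 1: z := x - 6  -- replace 4 occurrence(s) of z with (x - 6)
  => ( ( ( x - 6 ) - ( x - 6 ) ) * ( ( x - 6 ) - ( x - 6 ) ) ) <= 17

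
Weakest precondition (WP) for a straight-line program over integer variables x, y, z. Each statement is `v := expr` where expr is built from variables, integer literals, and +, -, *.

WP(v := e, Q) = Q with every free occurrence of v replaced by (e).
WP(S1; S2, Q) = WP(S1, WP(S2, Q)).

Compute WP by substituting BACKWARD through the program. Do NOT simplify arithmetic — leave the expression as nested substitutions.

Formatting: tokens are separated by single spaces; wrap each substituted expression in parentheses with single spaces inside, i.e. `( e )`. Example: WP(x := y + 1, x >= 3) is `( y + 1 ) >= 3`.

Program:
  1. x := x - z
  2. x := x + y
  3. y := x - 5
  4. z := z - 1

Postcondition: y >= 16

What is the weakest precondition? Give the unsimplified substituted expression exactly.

Answer: ( ( ( x - z ) + y ) - 5 ) >= 16

Derivation:
post: y >= 16
stmt 4: z := z - 1  -- replace 0 occurrence(s) of z with (z - 1)
  => y >= 16
stmt 3: y := x - 5  -- replace 1 occurrence(s) of y with (x - 5)
  => ( x - 5 ) >= 16
stmt 2: x := x + y  -- replace 1 occurrence(s) of x with (x + y)
  => ( ( x + y ) - 5 ) >= 16
stmt 1: x := x - z  -- replace 1 occurrence(s) of x with (x - z)
  => ( ( ( x - z ) + y ) - 5 ) >= 16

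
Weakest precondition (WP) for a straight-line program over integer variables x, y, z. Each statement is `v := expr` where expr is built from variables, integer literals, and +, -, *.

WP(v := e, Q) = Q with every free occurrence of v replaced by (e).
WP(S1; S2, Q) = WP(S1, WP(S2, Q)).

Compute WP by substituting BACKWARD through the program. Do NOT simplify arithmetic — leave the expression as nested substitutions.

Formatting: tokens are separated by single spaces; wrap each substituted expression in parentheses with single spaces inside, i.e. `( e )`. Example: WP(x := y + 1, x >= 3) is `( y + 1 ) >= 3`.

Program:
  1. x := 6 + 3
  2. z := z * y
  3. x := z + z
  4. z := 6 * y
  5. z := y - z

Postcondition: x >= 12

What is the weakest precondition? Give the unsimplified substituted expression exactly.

post: x >= 12
stmt 5: z := y - z  -- replace 0 occurrence(s) of z with (y - z)
  => x >= 12
stmt 4: z := 6 * y  -- replace 0 occurrence(s) of z with (6 * y)
  => x >= 12
stmt 3: x := z + z  -- replace 1 occurrence(s) of x with (z + z)
  => ( z + z ) >= 12
stmt 2: z := z * y  -- replace 2 occurrence(s) of z with (z * y)
  => ( ( z * y ) + ( z * y ) ) >= 12
stmt 1: x := 6 + 3  -- replace 0 occurrence(s) of x with (6 + 3)
  => ( ( z * y ) + ( z * y ) ) >= 12

Answer: ( ( z * y ) + ( z * y ) ) >= 12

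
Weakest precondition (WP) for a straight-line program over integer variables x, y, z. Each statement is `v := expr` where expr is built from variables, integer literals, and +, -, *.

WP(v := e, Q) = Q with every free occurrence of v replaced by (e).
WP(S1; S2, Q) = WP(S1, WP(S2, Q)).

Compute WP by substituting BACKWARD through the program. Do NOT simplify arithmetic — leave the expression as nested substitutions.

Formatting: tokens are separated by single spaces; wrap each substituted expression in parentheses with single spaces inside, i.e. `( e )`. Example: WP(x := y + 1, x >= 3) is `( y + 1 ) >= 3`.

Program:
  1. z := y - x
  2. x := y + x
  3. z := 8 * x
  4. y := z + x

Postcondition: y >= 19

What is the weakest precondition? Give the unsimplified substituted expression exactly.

post: y >= 19
stmt 4: y := z + x  -- replace 1 occurrence(s) of y with (z + x)
  => ( z + x ) >= 19
stmt 3: z := 8 * x  -- replace 1 occurrence(s) of z with (8 * x)
  => ( ( 8 * x ) + x ) >= 19
stmt 2: x := y + x  -- replace 2 occurrence(s) of x with (y + x)
  => ( ( 8 * ( y + x ) ) + ( y + x ) ) >= 19
stmt 1: z := y - x  -- replace 0 occurrence(s) of z with (y - x)
  => ( ( 8 * ( y + x ) ) + ( y + x ) ) >= 19

Answer: ( ( 8 * ( y + x ) ) + ( y + x ) ) >= 19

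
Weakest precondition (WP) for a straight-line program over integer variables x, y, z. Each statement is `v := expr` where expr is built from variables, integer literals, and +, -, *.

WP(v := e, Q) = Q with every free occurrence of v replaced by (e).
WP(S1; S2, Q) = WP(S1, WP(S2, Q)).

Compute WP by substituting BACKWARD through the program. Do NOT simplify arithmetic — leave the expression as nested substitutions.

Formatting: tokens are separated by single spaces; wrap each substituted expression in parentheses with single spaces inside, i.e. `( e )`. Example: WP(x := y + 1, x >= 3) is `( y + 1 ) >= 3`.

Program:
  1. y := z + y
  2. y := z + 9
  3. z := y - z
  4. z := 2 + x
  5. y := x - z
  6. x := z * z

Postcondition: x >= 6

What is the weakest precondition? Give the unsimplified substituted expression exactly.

post: x >= 6
stmt 6: x := z * z  -- replace 1 occurrence(s) of x with (z * z)
  => ( z * z ) >= 6
stmt 5: y := x - z  -- replace 0 occurrence(s) of y with (x - z)
  => ( z * z ) >= 6
stmt 4: z := 2 + x  -- replace 2 occurrence(s) of z with (2 + x)
  => ( ( 2 + x ) * ( 2 + x ) ) >= 6
stmt 3: z := y - z  -- replace 0 occurrence(s) of z with (y - z)
  => ( ( 2 + x ) * ( 2 + x ) ) >= 6
stmt 2: y := z + 9  -- replace 0 occurrence(s) of y with (z + 9)
  => ( ( 2 + x ) * ( 2 + x ) ) >= 6
stmt 1: y := z + y  -- replace 0 occurrence(s) of y with (z + y)
  => ( ( 2 + x ) * ( 2 + x ) ) >= 6

Answer: ( ( 2 + x ) * ( 2 + x ) ) >= 6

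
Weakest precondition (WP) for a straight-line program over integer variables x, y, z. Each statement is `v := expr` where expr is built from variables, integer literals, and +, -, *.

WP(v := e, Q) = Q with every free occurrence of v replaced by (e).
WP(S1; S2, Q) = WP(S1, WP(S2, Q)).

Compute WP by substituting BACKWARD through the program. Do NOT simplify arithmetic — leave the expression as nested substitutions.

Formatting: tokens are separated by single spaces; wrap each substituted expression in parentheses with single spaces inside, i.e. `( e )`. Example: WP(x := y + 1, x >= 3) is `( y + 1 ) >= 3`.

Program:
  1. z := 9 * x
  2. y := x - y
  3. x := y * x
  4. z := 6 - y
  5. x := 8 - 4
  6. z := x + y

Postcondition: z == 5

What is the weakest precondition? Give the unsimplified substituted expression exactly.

Answer: ( ( 8 - 4 ) + ( x - y ) ) == 5

Derivation:
post: z == 5
stmt 6: z := x + y  -- replace 1 occurrence(s) of z with (x + y)
  => ( x + y ) == 5
stmt 5: x := 8 - 4  -- replace 1 occurrence(s) of x with (8 - 4)
  => ( ( 8 - 4 ) + y ) == 5
stmt 4: z := 6 - y  -- replace 0 occurrence(s) of z with (6 - y)
  => ( ( 8 - 4 ) + y ) == 5
stmt 3: x := y * x  -- replace 0 occurrence(s) of x with (y * x)
  => ( ( 8 - 4 ) + y ) == 5
stmt 2: y := x - y  -- replace 1 occurrence(s) of y with (x - y)
  => ( ( 8 - 4 ) + ( x - y ) ) == 5
stmt 1: z := 9 * x  -- replace 0 occurrence(s) of z with (9 * x)
  => ( ( 8 - 4 ) + ( x - y ) ) == 5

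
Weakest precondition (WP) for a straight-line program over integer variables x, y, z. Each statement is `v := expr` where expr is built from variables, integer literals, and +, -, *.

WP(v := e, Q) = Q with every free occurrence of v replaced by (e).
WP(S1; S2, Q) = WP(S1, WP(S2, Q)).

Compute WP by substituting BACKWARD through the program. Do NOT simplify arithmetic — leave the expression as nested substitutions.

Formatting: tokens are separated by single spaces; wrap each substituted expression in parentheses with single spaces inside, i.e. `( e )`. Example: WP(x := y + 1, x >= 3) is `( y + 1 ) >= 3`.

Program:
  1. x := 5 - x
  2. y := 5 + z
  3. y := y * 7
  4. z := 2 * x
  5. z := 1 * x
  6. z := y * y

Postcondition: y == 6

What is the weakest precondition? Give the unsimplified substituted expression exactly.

Answer: ( ( 5 + z ) * 7 ) == 6

Derivation:
post: y == 6
stmt 6: z := y * y  -- replace 0 occurrence(s) of z with (y * y)
  => y == 6
stmt 5: z := 1 * x  -- replace 0 occurrence(s) of z with (1 * x)
  => y == 6
stmt 4: z := 2 * x  -- replace 0 occurrence(s) of z with (2 * x)
  => y == 6
stmt 3: y := y * 7  -- replace 1 occurrence(s) of y with (y * 7)
  => ( y * 7 ) == 6
stmt 2: y := 5 + z  -- replace 1 occurrence(s) of y with (5 + z)
  => ( ( 5 + z ) * 7 ) == 6
stmt 1: x := 5 - x  -- replace 0 occurrence(s) of x with (5 - x)
  => ( ( 5 + z ) * 7 ) == 6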